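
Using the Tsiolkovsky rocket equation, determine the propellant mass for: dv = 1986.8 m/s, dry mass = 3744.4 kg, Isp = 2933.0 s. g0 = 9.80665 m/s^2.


ve = Isp * g0 = 2933.0 * 9.80665 = 28762.904450 m/s
mass ratio = exp(dv/ve) = exp(1986.8/28762.904450) = 1.07151666
m_prop = m_dry * (mr - 1) = 3744.4 * (1.07151666 - 1)
m_prop = 267.7870 kg

267.7870 kg


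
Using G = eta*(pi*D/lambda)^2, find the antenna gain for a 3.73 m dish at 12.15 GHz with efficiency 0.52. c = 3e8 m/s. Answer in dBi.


lambda = c/f = 3e8 / 1.215e+10 = 0.02469136 m
G = eta*(pi*D/lambda)^2 = 0.52*(pi*3.73/0.02469136)^2
G = 117119.9286 (linear)
G = 10*log10(117119.9286) = 50.6863 dBi

50.6863 dBi


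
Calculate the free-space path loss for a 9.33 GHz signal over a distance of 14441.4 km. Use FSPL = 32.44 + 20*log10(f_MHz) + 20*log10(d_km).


f = 9.33 GHz = 9330.0000 MHz
d = 14441.4 km
FSPL = 32.44 + 20*log10(9330.0000) + 20*log10(14441.4)
FSPL = 32.44 + 79.3976 + 83.1922
FSPL = 195.0298 dB

195.0298 dB


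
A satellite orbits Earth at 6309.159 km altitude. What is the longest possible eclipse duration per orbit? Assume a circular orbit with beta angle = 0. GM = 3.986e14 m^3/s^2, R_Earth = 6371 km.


r = 12680.1590 km
T = 236.8356 min
Eclipse fraction = arcsin(R_E/r)/pi = arcsin(6371.0000/12680.1590)/pi
= arcsin(0.5024385)/pi = 0.1675637
Eclipse duration = 0.1675637 * 236.8356 = 39.6850 min

39.6850 minutes


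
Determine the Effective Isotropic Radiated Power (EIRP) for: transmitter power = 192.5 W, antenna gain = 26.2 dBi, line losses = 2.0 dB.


Pt = 192.5 W = 22.8443 dBW
EIRP = Pt_dBW + Gt - losses = 22.8443 + 26.2 - 2.0 = 47.0443 dBW

47.0443 dBW


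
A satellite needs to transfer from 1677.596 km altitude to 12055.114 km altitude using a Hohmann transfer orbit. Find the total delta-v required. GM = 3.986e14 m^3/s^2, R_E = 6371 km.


r1 = 8048.5960 km = 8.048596e+06 m
r2 = 18426.1140 km = 1.8426114e+07 m
dv1 = sqrt(mu/r1)*(sqrt(2*r2/(r1+r2)) - 1) = 1265.4645 m/s
dv2 = sqrt(mu/r2)*(1 - sqrt(2*r1/(r1+r2))) = 1024.3615 m/s
total dv = |dv1| + |dv2| = 1265.4645 + 1024.3615 = 2289.8260 m/s = 2.2898 km/s

2.2898 km/s


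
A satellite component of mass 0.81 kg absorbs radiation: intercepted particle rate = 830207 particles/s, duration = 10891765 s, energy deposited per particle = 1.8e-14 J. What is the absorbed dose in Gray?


Total energy deposited = rate * time * E_per
  = 830207 * 10891765 * 1.8e-14 = 0.1627636 J
Dose = E_total / mass = 0.1627636 / 0.81
Dose = 0.2009427 Gy

0.2009 Gy


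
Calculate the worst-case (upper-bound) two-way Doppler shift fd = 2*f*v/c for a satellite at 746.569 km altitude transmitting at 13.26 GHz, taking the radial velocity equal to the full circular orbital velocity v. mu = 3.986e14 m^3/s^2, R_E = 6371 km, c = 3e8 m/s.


r = 7.117569e+06 m
v = sqrt(mu/r) = 7483.4662 m/s (worst-case radial velocity)
f = 13.26 GHz = 1.326e+10 Hz
fd = 2*f*v/c = 2*1.326e+10*7483.4662/3.0e+08
fd = 661538.4162 Hz

661538.4162 Hz


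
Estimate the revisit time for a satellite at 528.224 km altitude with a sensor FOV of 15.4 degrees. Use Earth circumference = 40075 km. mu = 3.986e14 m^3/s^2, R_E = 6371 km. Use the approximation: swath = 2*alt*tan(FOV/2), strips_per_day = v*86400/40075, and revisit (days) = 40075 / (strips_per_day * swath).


swath = 2*528.224*tan(0.1343904) = 142.8374 km
v = sqrt(mu/r) = 7600.9614 m/s = 7.6010 km/s
strips/day = v*86400/40075 = 7.6010*86400/40075 = 16.3874
coverage/day = strips * swath = 16.3874 * 142.8374 = 2340.7261 km
revisit = 40075 / 2340.7261 = 17.1208 days

17.1208 days


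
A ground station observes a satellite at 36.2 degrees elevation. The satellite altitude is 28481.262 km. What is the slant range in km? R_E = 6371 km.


h = 28481.262 km, el = 36.2 deg
d = -R_E*sin(el) + sqrt((R_E*sin(el))^2 + 2*R_E*h + h^2)
d = -6371.0000*sin(0.6318092) + sqrt((6371.0000*0.5906057)^2 + 2*6371.0000*28481.262 + 28481.262^2)
d = 30708.2362 km

30708.2362 km


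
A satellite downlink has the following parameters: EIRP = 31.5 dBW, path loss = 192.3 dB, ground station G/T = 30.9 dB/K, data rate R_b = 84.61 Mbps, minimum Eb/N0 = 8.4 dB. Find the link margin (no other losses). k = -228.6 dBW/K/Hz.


C/N0 = EIRP - FSPL + G/T - k = 31.5 - 192.3 + 30.9 - (-228.6)
C/N0 = 98.7000 dB-Hz
R_b = 84.61 Mbps = 8.461e+07 bps -> 10*log10(R_b) = 79.2742 dB-Hz
Eb/N0 = C/N0 - 10*log10(R_b) = 98.7000 - 79.2742 = 19.4258 dB
Margin = Eb/N0 - Eb/N0_req = 19.4258 - 8.4 = 11.0258 dB (link closes)

11.0258 dB


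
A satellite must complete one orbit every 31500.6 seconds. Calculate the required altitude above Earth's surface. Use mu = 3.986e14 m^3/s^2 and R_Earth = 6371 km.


T = 31500.6 s
r = (mu*T^2/(4*pi^2))^(1/3) = (3.986e14 * 31500.6^2 / (4*pi^2))^(1/3)
r = 2.1557831e+07 m = 21557.8313 km
alt = r - R_E = 21557.8313 - 6371 = 15186.8313 km

15186.8313 km


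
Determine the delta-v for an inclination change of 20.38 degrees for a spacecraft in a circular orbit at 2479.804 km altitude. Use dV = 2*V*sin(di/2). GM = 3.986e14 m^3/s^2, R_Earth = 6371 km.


r = 8850.8040 km = 8.850804e+06 m
V = sqrt(mu/r) = 6710.8462 m/s
di = 20.38 deg = 0.3556981 rad
dV = 2*V*sin(di/2) = 2*6710.8462*sin(0.1778491)
dV = 2374.4714 m/s = 2.3745 km/s

2.3745 km/s


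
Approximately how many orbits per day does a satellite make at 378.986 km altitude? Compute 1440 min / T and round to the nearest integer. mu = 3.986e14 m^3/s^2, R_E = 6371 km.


r = 6.749986e+06 m
T = 2*pi*sqrt(r^3/mu) = 5519.0653 s = 91.9844 min
revs/day = 1440 / 91.9844 = 15.6548
Rounded: 16 revolutions per day

16 revolutions per day


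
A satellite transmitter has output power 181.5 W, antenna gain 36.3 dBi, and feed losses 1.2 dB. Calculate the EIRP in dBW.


Pt = 181.5 W = 22.5888 dBW
EIRP = Pt_dBW + Gt - losses = 22.5888 + 36.3 - 1.2 = 57.6888 dBW

57.6888 dBW


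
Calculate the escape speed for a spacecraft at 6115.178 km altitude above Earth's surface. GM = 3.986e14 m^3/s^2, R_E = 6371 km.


r = 6371.0 + 6115.178 = 12486.1780 km = 1.2486178e+07 m
v_esc = sqrt(2*mu/r) = sqrt(2*3.986e14 / 1.2486178e+07)
v_esc = 7990.4067 m/s = 7.9904 km/s

7.9904 km/s


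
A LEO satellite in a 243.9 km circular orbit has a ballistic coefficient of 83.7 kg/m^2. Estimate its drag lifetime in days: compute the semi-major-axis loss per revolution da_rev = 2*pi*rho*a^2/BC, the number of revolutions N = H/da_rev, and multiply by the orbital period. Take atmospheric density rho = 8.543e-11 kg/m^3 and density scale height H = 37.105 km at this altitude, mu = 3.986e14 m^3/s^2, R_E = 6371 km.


a = R_E + alt = 6614.9000 km = 6.6149e+06 m
da_rev = 2*pi*rho*a^2/BC = 2*pi*8.543e-11*(6.6149e+06)^2/83.7 = 280.615324 m per revolution
N = H/da_rev = 37105.0000 m / 280.615324 m = 132.2273 revolutions
P = 2*pi*sqrt(a^3/mu) = 5354.2192 s
lifetime = N*P = 132.2273 * 5354.2192 = 707973.8208 s = 8.1941 days

8.1941 days


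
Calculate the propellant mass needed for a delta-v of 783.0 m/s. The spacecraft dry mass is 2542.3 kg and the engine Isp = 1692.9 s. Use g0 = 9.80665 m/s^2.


ve = Isp * g0 = 1692.9 * 9.80665 = 16601.677785 m/s
mass ratio = exp(dv/ve) = exp(783.0/16601.677785) = 1.04829382
m_prop = m_dry * (mr - 1) = 2542.3 * (1.04829382 - 1)
m_prop = 122.7774 kg

122.7774 kg


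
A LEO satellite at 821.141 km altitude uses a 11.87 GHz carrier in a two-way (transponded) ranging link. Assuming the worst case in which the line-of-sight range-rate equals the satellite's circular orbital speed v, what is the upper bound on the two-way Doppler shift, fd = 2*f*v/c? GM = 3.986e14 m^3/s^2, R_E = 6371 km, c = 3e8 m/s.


r = 7.192141e+06 m
v = sqrt(mu/r) = 7444.5688 m/s (worst-case radial velocity)
f = 11.87 GHz = 1.187e+10 Hz
fd = 2*f*v/c = 2*1.187e+10*7444.5688/3.0e+08
fd = 589113.5482 Hz

589113.5482 Hz


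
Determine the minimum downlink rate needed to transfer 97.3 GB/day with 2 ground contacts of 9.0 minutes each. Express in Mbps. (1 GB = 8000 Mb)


total contact time = 2 * 9.0 * 60 = 1080.0000 s
data = 97.3 GB = 778400.0000 Mb
rate = 778400.0000 / 1080.0000 = 720.7407 Mbps

720.7407 Mbps


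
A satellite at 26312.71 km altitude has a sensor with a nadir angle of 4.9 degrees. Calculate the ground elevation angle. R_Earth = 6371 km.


r = R_E + alt = 32683.7100 km
Law of sines in the satellite / Earth-center / ground-point triangle:
  sin(nadir)/R_E = sin(90 + el)/r  =>  cos(el) = (r/R_E)*sin(nadir)
cos(el) = (32683.7100 / 6371.0000) * sin(4.9 deg) = 0.4381953
el = arccos(0.4381953) = 64.0112 deg
(Earth-central angle = 90 - nadir - el = 21.0888 deg)

64.0112 degrees


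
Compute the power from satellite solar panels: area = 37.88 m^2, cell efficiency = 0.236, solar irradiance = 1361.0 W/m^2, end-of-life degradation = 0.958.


P = area * eta * S * degradation
P = 37.88 * 0.236 * 1361.0 * 0.958
P = 11655.8945 W

11655.8945 W


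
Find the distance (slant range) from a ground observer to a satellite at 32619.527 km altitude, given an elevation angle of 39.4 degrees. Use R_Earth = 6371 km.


h = 32619.527 km, el = 39.4 deg
d = -R_E*sin(el) + sqrt((R_E*sin(el))^2 + 2*R_E*h + h^2)
d = -6371.0000*sin(0.6876597) + sqrt((6371.0000*0.6347305)^2 + 2*6371.0000*32619.527 + 32619.527^2)
d = 34634.6068 km

34634.6068 km


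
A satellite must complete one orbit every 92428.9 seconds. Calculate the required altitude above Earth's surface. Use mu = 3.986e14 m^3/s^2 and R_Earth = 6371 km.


T = 92428.9 s
r = (mu*T^2/(4*pi^2))^(1/3) = (3.986e14 * 92428.9^2 / (4*pi^2))^(1/3)
r = 4.4183933e+07 m = 44183.9334 km
alt = r - R_E = 44183.9334 - 6371 = 37812.9334 km

37812.9334 km


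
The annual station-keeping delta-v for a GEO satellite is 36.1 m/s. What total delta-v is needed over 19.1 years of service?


dV = rate * years = 36.1 * 19.1
dV = 689.5100 m/s

689.5100 m/s


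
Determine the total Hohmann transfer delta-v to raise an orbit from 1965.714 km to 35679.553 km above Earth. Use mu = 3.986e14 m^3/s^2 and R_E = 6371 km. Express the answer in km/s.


r1 = 8336.7140 km = 8.336714e+06 m
r2 = 42050.5530 km = 4.2050553e+07 m
dv1 = sqrt(mu/r1)*(sqrt(2*r2/(r1+r2)) - 1) = 2018.6286 m/s
dv2 = sqrt(mu/r2)*(1 - sqrt(2*r1/(r1+r2))) = 1307.7429 m/s
total dv = |dv1| + |dv2| = 2018.6286 + 1307.7429 = 3326.3715 m/s = 3.3264 km/s

3.3264 km/s


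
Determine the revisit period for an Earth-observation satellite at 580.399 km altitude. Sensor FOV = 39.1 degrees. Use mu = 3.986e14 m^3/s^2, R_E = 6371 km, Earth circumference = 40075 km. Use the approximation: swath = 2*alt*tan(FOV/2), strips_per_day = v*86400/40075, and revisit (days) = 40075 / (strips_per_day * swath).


swath = 2*580.399*tan(0.3412119) = 412.2005 km
v = sqrt(mu/r) = 7572.3824 m/s = 7.5724 km/s
strips/day = v*86400/40075 = 7.5724*86400/40075 = 16.3257
coverage/day = strips * swath = 16.3257 * 412.2005 = 6729.4762 km
revisit = 40075 / 6729.4762 = 5.9551 days

5.9551 days


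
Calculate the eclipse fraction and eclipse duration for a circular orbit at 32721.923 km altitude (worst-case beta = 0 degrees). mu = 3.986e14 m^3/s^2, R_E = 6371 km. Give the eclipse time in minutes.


r = 39092.9230 km
T = 1282.0566 min
Eclipse fraction = arcsin(R_E/r)/pi = arcsin(6371.0000/39092.9230)/pi
= arcsin(0.1629707)/pi = 0.05210759
Eclipse duration = 0.05210759 * 1282.0566 = 66.8049 min

66.8049 minutes


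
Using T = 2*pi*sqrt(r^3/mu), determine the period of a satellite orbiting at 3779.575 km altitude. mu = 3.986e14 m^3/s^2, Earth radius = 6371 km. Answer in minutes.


r = 10150.5750 km = 1.0150575e+07 m
T = 2*pi*sqrt(r^3/mu) = 2*pi*sqrt(1.0458561e+21 / 3.986e14)
T = 10177.6424 s = 169.6274 min

169.6274 minutes


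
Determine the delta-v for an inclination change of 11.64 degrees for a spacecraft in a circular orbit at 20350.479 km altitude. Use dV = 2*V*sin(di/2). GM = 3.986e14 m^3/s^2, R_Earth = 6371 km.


r = 26721.4790 km = 2.6721479e+07 m
V = sqrt(mu/r) = 3862.2324 m/s
di = 11.64 deg = 0.2031563 rad
dV = 2*V*sin(di/2) = 2*3862.2324*sin(0.1015782)
dV = 783.2883 m/s = 0.7832883 km/s

0.7833 km/s


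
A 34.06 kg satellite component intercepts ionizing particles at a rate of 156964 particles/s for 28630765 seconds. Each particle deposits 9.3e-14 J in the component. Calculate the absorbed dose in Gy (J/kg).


Total energy deposited = rate * time * E_per
  = 156964 * 28630765 * 9.3e-14 = 0.4179419 J
Dose = E_total / mass = 0.4179419 / 34.06
Dose = 0.01227076 Gy

0.0123 Gy


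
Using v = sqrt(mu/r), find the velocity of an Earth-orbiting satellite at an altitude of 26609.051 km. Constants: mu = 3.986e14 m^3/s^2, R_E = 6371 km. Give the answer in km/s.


r = R_E + alt = 6371.0 + 26609.051 = 32980.0510 km = 3.2980051e+07 m
v = sqrt(mu/r) = sqrt(3.986e14 / 3.2980051e+07) = 3476.5060 m/s = 3.4765 km/s

3.4765 km/s


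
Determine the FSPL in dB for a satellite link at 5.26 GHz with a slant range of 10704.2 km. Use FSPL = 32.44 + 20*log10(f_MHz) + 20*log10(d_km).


f = 5.26 GHz = 5260.0000 MHz
d = 10704.2 km
FSPL = 32.44 + 20*log10(5260.0000) + 20*log10(10704.2)
FSPL = 32.44 + 74.4197 + 80.5911
FSPL = 187.4508 dB

187.4508 dB


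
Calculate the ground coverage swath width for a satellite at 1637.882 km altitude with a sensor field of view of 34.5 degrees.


FOV = 34.5 deg = 0.6021386 rad
swath = 2 * alt * tan(FOV/2) = 2 * 1637.882 * tan(0.3010693)
swath = 2 * 1637.882 * 0.3105083
swath = 1017.1518 km

1017.1518 km


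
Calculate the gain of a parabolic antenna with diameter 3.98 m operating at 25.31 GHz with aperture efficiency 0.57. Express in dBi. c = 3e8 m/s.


lambda = c/f = 3e8 / 2.531e+10 = 0.01185302 m
G = eta*(pi*D/lambda)^2 = 0.57*(pi*3.98/0.01185302)^2
G = 634282.2032 (linear)
G = 10*log10(634282.2032) = 58.0228 dBi

58.0228 dBi


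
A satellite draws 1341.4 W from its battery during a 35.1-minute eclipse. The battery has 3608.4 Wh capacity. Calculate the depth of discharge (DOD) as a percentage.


E_used = P * t / 60 = 1341.4 * 35.1 / 60 = 784.7190 Wh
DOD = E_used / E_total * 100 = 784.7190 / 3608.4 * 100
DOD = 21.7470 %

21.7470 %


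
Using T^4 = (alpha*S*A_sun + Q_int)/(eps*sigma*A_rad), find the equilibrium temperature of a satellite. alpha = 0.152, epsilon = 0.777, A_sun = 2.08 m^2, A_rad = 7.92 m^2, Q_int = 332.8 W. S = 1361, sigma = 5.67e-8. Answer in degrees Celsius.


Numerator = alpha*S*A_sun + Q_int = 0.152*1361*2.08 + 332.8 = 763.0938 W
Denominator = eps*sigma*A_rad = 0.777*5.67e-8*7.92 = 3.4892273e-07 W/K^4
T^4 = 2.1869993e+09 K^4
T = 216.2530 K = -56.8970 C

-56.8970 degrees Celsius


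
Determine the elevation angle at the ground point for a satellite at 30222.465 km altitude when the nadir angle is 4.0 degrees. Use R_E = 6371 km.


r = R_E + alt = 36593.4650 km
Law of sines in the satellite / Earth-center / ground-point triangle:
  sin(nadir)/R_E = sin(90 + el)/r  =>  cos(el) = (r/R_E)*sin(nadir)
cos(el) = (36593.4650 / 6371.0000) * sin(4.0 deg) = 0.4006641
el = arccos(0.4006641) = 66.3803 deg
(Earth-central angle = 90 - nadir - el = 19.6197 deg)

66.3803 degrees


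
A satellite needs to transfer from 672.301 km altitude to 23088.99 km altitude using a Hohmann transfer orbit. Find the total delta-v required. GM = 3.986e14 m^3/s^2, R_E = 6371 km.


r1 = 7043.3010 km = 7.043301e+06 m
r2 = 29459.9900 km = 2.945999e+07 m
dv1 = sqrt(mu/r1)*(sqrt(2*r2/(r1+r2)) - 1) = 2034.7156 m/s
dv2 = sqrt(mu/r2)*(1 - sqrt(2*r1/(r1+r2))) = 1393.3269 m/s
total dv = |dv1| + |dv2| = 2034.7156 + 1393.3269 = 3428.0425 m/s = 3.4280 km/s

3.4280 km/s


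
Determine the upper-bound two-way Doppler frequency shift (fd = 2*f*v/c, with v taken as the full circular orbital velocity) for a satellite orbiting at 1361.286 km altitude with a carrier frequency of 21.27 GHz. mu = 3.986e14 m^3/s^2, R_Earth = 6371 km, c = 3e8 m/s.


r = 7.732286e+06 m
v = sqrt(mu/r) = 7179.8388 m/s (worst-case radial velocity)
f = 21.27 GHz = 2.127e+10 Hz
fd = 2*f*v/c = 2*2.127e+10*7179.8388/3.0e+08
fd = 1.0181011e+06 Hz

1.0181e+06 Hz


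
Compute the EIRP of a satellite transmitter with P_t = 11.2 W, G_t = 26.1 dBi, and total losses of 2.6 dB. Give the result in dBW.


Pt = 11.2 W = 10.4922 dBW
EIRP = Pt_dBW + Gt - losses = 10.4922 + 26.1 - 2.6 = 33.9922 dBW

33.9922 dBW


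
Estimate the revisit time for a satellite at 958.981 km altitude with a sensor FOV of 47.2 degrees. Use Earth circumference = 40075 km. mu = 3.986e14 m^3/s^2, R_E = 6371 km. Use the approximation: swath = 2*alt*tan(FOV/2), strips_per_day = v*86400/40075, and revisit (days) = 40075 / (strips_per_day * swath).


swath = 2*958.981*tan(0.4118977) = 837.9370 km
v = sqrt(mu/r) = 7374.2392 m/s = 7.3742 km/s
strips/day = v*86400/40075 = 7.3742*86400/40075 = 15.8985
coverage/day = strips * swath = 15.8985 * 837.9370 = 13321.9807 km
revisit = 40075 / 13321.9807 = 3.0082 days

3.0082 days


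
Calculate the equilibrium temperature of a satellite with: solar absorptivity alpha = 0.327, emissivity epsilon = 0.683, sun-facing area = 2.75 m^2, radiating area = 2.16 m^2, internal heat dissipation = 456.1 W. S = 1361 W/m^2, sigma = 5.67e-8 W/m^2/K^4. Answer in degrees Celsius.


Numerator = alpha*S*A_sun + Q_int = 0.327*1361*2.75 + 456.1 = 1679.9792 W
Denominator = eps*sigma*A_rad = 0.683*5.67e-8*2.16 = 8.3648376e-08 W/K^4
T^4 = 2.0083824e+10 K^4
T = 376.4537 K = 103.3037 C

103.3037 degrees Celsius


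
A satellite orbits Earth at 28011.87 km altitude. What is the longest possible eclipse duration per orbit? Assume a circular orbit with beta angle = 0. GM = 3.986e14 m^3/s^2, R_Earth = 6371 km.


r = 34382.8700 km
T = 1057.4824 min
Eclipse fraction = arcsin(R_E/r)/pi = arcsin(6371.0000/34382.8700)/pi
= arcsin(0.1852958)/pi = 0.05932431
Eclipse duration = 0.05932431 * 1057.4824 = 62.7344 min

62.7344 minutes


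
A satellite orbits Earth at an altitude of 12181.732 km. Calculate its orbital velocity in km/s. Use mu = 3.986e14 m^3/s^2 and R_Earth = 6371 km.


r = R_E + alt = 6371.0 + 12181.732 = 18552.7320 km = 1.8552732e+07 m
v = sqrt(mu/r) = sqrt(3.986e14 / 1.8552732e+07) = 4635.1598 m/s = 4.6352 km/s

4.6352 km/s


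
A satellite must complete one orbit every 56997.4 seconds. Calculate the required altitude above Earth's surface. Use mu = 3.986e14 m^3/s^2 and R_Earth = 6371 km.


T = 56997.4 s
r = (mu*T^2/(4*pi^2))^(1/3) = (3.986e14 * 56997.4^2 / (4*pi^2))^(1/3)
r = 3.2010752e+07 m = 32010.7524 km
alt = r - R_E = 32010.7524 - 6371 = 25639.7524 km

25639.7524 km


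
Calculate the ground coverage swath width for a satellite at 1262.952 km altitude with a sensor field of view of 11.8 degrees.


FOV = 11.8 deg = 0.2059489 rad
swath = 2 * alt * tan(FOV/2) = 2 * 1262.952 * tan(0.1029744)
swath = 2 * 1262.952 * 0.1033399
swath = 261.0268 km

261.0268 km


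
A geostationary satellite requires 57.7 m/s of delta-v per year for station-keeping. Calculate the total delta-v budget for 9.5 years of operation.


dV = rate * years = 57.7 * 9.5
dV = 548.1500 m/s

548.1500 m/s


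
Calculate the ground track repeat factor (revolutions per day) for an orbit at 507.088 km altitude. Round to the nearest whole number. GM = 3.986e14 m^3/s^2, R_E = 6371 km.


r = 6.878088e+06 m
T = 2*pi*sqrt(r^3/mu) = 5676.9205 s = 94.6153 min
revs/day = 1440 / 94.6153 = 15.2195
Rounded: 15 revolutions per day

15 revolutions per day


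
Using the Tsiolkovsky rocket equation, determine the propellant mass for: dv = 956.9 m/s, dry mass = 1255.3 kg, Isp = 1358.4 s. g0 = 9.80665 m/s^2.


ve = Isp * g0 = 1358.4 * 9.80665 = 13321.353360 m/s
mass ratio = exp(dv/ve) = exp(956.9/13321.353360) = 1.07447486
m_prop = m_dry * (mr - 1) = 1255.3 * (1.07447486 - 1)
m_prop = 93.4883 kg

93.4883 kg


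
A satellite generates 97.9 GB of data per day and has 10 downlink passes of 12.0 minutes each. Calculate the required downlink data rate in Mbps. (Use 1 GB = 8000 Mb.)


total contact time = 10 * 12.0 * 60 = 7200.0000 s
data = 97.9 GB = 783200.0000 Mb
rate = 783200.0000 / 7200.0000 = 108.7778 Mbps

108.7778 Mbps


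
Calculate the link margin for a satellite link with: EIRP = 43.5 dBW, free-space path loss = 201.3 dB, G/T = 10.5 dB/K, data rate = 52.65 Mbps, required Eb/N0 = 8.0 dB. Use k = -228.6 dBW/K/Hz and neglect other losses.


C/N0 = EIRP - FSPL + G/T - k = 43.5 - 201.3 + 10.5 - (-228.6)
C/N0 = 81.3000 dB-Hz
R_b = 52.65 Mbps = 5.265e+07 bps -> 10*log10(R_b) = 77.2140 dB-Hz
Eb/N0 = C/N0 - 10*log10(R_b) = 81.3000 - 77.2140 = 4.0860 dB
Margin = Eb/N0 - Eb/N0_req = 4.0860 - 8.0 = -3.9140 dB (negative margin: link does not close)

-3.9140 dB


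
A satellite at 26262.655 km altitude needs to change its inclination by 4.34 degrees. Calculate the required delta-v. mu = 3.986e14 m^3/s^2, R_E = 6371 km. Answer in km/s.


r = 32633.6550 km = 3.2633655e+07 m
V = sqrt(mu/r) = 3494.9083 m/s
di = 4.34 deg = 0.07574729 rad
dV = 2*V*sin(di/2) = 2*3494.9083*sin(0.03787364)
dV = 264.6665 m/s = 0.2646665 km/s

0.2647 km/s


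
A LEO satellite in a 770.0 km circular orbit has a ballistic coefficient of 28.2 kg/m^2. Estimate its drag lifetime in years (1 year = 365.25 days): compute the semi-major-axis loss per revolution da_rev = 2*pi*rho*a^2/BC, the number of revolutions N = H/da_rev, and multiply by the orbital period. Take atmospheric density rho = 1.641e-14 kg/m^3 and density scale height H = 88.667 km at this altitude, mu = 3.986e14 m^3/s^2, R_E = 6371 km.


a = R_E + alt = 7141.0000 km = 7.141e+06 m
da_rev = 2*pi*rho*a^2/BC = 2*pi*1.641e-14*(7.141e+06)^2/28.2 = 0.186447862 m per revolution
N = H/da_rev = 88667.0000 m / 0.186447862 m = 475559.2214 revolutions
P = 2*pi*sqrt(a^3/mu) = 6005.5083 s
lifetime = N*P = 475559.2214 * 6005.5083 = 2.8559748e+09 s = 33055.2644 days
years = 33055.2644 / 365.25 = 90.5004 years

90.5004 years


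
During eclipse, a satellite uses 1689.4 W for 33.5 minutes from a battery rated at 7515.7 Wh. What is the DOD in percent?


E_used = P * t / 60 = 1689.4 * 33.5 / 60 = 943.2483 Wh
DOD = E_used / E_total * 100 = 943.2483 / 7515.7 * 100
DOD = 12.5504 %

12.5504 %


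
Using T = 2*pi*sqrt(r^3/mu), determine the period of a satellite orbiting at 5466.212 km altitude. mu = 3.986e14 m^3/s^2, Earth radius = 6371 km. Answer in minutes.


r = 11837.2120 km = 1.1837212e+07 m
T = 2*pi*sqrt(r^3/mu) = 2*pi*sqrt(1.6586253e+21 / 3.986e14)
T = 12816.9698 s = 213.6162 min

213.6162 minutes


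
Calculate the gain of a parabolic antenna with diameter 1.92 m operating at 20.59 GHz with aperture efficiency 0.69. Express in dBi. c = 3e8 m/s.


lambda = c/f = 3e8 / 2.059e+10 = 0.01457018 m
G = eta*(pi*D/lambda)^2 = 0.69*(pi*1.92/0.01457018)^2
G = 118255.5350 (linear)
G = 10*log10(118255.5350) = 50.7282 dBi

50.7282 dBi


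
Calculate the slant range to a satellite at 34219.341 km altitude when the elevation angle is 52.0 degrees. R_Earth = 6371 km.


h = 34219.341 km, el = 52.0 deg
d = -R_E*sin(el) + sqrt((R_E*sin(el))^2 + 2*R_E*h + h^2)
d = -6371.0000*sin(0.9075712) + sqrt((6371.0000*0.7880108)^2 + 2*6371.0000*34219.341 + 34219.341^2)
d = 35379.9637 km

35379.9637 km


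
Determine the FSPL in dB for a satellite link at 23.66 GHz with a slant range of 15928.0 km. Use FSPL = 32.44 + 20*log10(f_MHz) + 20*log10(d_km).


f = 23.66 GHz = 23660.0000 MHz
d = 15928.0 km
FSPL = 32.44 + 20*log10(23660.0000) + 20*log10(15928.0)
FSPL = 32.44 + 87.4803 + 84.0432
FSPL = 203.9635 dB

203.9635 dB


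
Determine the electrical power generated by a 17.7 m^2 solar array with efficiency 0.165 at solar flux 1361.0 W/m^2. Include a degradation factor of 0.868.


P = area * eta * S * degradation
P = 17.7 * 0.165 * 1361.0 * 0.868
P = 3450.1268 W

3450.1268 W


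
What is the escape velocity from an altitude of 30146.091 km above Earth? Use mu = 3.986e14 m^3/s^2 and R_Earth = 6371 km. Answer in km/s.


r = 6371.0 + 30146.091 = 36517.0910 km = 3.6517091e+07 m
v_esc = sqrt(2*mu/r) = sqrt(2*3.986e14 / 3.6517091e+07)
v_esc = 4672.3520 m/s = 4.6724 km/s

4.6724 km/s


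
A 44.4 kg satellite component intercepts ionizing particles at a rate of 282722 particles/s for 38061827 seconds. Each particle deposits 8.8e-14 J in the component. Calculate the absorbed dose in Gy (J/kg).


Total energy deposited = rate * time * E_per
  = 282722 * 38061827 * 8.8e-14 = 0.9469606 J
Dose = E_total / mass = 0.9469606 / 44.4
Dose = 0.02132794 Gy

0.0213 Gy


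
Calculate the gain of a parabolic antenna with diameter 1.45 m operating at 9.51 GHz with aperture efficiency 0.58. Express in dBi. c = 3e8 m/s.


lambda = c/f = 3e8 / 9.51e+09 = 0.03154574 m
G = eta*(pi*D/lambda)^2 = 0.58*(pi*1.45/0.03154574)^2
G = 12094.3426 (linear)
G = 10*log10(12094.3426) = 40.8258 dBi

40.8258 dBi


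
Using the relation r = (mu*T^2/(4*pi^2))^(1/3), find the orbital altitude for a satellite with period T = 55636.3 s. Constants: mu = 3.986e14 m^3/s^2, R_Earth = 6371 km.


T = 55636.3 s
r = (mu*T^2/(4*pi^2))^(1/3) = (3.986e14 * 55636.3^2 / (4*pi^2))^(1/3)
r = 3.149909e+07 m = 31499.0904 km
alt = r - R_E = 31499.0904 - 6371 = 25128.0904 km

25128.0904 km


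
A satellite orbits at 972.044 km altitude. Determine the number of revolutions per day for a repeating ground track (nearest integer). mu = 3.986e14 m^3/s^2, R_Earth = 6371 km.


r = 7.343044e+06 m
T = 2*pi*sqrt(r^3/mu) = 6262.1781 s = 104.3696 min
revs/day = 1440 / 104.3696 = 13.7971
Rounded: 14 revolutions per day

14 revolutions per day


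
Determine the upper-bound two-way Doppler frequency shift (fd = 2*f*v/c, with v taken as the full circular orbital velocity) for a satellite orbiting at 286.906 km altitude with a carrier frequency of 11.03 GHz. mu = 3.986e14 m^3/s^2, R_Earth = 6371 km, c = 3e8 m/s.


r = 6.657906e+06 m
v = sqrt(mu/r) = 7737.4850 m/s (worst-case radial velocity)
f = 11.03 GHz = 1.103e+10 Hz
fd = 2*f*v/c = 2*1.103e+10*7737.4850/3.0e+08
fd = 568963.0603 Hz

568963.0603 Hz


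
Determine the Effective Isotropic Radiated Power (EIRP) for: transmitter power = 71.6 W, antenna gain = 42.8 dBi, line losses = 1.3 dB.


Pt = 71.6 W = 18.5491 dBW
EIRP = Pt_dBW + Gt - losses = 18.5491 + 42.8 - 1.3 = 60.0491 dBW

60.0491 dBW


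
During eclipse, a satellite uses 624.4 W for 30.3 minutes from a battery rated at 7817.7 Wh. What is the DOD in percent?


E_used = P * t / 60 = 624.4 * 30.3 / 60 = 315.3220 Wh
DOD = E_used / E_total * 100 = 315.3220 / 7817.7 * 100
DOD = 4.0334 %

4.0334 %


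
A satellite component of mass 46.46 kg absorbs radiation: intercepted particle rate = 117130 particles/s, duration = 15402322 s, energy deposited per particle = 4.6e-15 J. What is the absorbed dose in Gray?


Total energy deposited = rate * time * E_per
  = 117130 * 15402322 * 4.6e-15 = 0.00829874 J
Dose = E_total / mass = 0.00829874 / 46.46
Dose = 1.7862119e-04 Gy

1.7862e-04 Gy


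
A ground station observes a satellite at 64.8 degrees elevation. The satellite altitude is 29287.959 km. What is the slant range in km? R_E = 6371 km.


h = 29287.959 km, el = 64.8 deg
d = -R_E*sin(el) + sqrt((R_E*sin(el))^2 + 2*R_E*h + h^2)
d = -6371.0000*sin(1.1310) + sqrt((6371.0000*0.9048271)^2 + 2*6371.0000*29287.959 + 29287.959^2)
d = 29790.9785 km

29790.9785 km


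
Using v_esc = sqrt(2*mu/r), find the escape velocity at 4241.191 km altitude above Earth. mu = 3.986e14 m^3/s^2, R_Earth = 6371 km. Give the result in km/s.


r = 6371.0 + 4241.191 = 10612.1910 km = 1.0612191e+07 m
v_esc = sqrt(2*mu/r) = sqrt(2*3.986e14 / 1.0612191e+07)
v_esc = 8667.2459 m/s = 8.6672 km/s

8.6672 km/s


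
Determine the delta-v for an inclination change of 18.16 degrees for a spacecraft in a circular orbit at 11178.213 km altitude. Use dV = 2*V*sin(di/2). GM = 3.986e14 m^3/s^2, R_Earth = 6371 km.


r = 17549.2130 km = 1.7549213e+07 m
V = sqrt(mu/r) = 4765.8440 m/s
di = 18.16 deg = 0.3169518 rad
dV = 2*V*sin(di/2) = 2*4765.8440*sin(0.1584759)
dV = 1504.2280 m/s = 1.5042 km/s

1.5042 km/s


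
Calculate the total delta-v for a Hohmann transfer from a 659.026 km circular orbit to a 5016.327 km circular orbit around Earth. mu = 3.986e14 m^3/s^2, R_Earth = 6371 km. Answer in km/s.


r1 = 7030.0260 km = 7.030026e+06 m
r2 = 11387.3270 km = 1.1387327e+07 m
dv1 = sqrt(mu/r1)*(sqrt(2*r2/(r1+r2)) - 1) = 843.4953 m/s
dv2 = sqrt(mu/r2)*(1 - sqrt(2*r1/(r1+r2))) = 747.0331 m/s
total dv = |dv1| + |dv2| = 843.4953 + 747.0331 = 1590.5285 m/s = 1.5905 km/s

1.5905 km/s


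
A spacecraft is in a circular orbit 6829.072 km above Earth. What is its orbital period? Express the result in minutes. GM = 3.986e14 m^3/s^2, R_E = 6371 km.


r = 13200.0720 km = 1.3200072e+07 m
T = 2*pi*sqrt(r^3/mu) = 2*pi*sqrt(2.3000056e+21 / 3.986e14)
T = 15093.0034 s = 251.5501 min

251.5501 minutes


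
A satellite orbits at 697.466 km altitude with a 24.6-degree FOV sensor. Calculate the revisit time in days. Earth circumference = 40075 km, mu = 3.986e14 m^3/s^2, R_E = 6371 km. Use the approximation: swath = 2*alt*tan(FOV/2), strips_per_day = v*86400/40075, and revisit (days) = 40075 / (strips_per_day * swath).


swath = 2*697.466*tan(0.2146755) = 304.1444 km
v = sqrt(mu/r) = 7509.4142 m/s = 7.5094 km/s
strips/day = v*86400/40075 = 7.5094*86400/40075 = 16.1900
coverage/day = strips * swath = 16.1900 * 304.1444 = 4924.0907 km
revisit = 40075 / 4924.0907 = 8.1386 days

8.1386 days


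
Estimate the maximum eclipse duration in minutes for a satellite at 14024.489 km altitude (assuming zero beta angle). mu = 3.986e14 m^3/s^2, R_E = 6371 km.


r = 20395.4890 km
T = 483.1268 min
Eclipse fraction = arcsin(R_E/r)/pi = arcsin(6371.0000/20395.4890)/pi
= arcsin(0.312373)/pi = 0.1011239
Eclipse duration = 0.1011239 * 483.1268 = 48.8557 min

48.8557 minutes


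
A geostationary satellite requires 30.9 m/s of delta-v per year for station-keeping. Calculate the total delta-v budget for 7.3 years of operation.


dV = rate * years = 30.9 * 7.3
dV = 225.5700 m/s

225.5700 m/s


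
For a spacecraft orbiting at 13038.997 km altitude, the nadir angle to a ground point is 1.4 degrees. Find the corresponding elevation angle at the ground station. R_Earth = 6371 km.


r = R_E + alt = 19409.9970 km
Law of sines in the satellite / Earth-center / ground-point triangle:
  sin(nadir)/R_E = sin(90 + el)/r  =>  cos(el) = (r/R_E)*sin(nadir)
cos(el) = (19409.9970 / 6371.0000) * sin(1.4 deg) = 0.07443549
el = arccos(0.07443549) = 85.7312 deg
(Earth-central angle = 90 - nadir - el = 2.8688 deg)

85.7312 degrees


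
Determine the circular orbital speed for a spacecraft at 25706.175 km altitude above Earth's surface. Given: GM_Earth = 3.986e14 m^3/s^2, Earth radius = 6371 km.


r = R_E + alt = 6371.0 + 25706.175 = 32077.1750 km = 3.2077175e+07 m
v = sqrt(mu/r) = sqrt(3.986e14 / 3.2077175e+07) = 3525.0931 m/s = 3.5251 km/s

3.5251 km/s


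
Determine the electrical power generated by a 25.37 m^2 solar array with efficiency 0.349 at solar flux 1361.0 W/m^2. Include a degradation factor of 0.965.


P = area * eta * S * degradation
P = 25.37 * 0.349 * 1361.0 * 0.965
P = 11628.7044 W

11628.7044 W


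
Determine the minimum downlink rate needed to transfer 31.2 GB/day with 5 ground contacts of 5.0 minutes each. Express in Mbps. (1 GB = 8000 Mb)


total contact time = 5 * 5.0 * 60 = 1500.0000 s
data = 31.2 GB = 249600.0000 Mb
rate = 249600.0000 / 1500.0000 = 166.4000 Mbps

166.4000 Mbps


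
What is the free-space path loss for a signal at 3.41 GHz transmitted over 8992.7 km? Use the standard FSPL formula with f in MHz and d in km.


f = 3.41 GHz = 3410.0000 MHz
d = 8992.7 km
FSPL = 32.44 + 20*log10(3410.0000) + 20*log10(8992.7)
FSPL = 32.44 + 70.6551 + 79.0778
FSPL = 182.1729 dB

182.1729 dB


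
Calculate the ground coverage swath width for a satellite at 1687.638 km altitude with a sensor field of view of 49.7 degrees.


FOV = 49.7 deg = 0.8674286 rad
swath = 2 * alt * tan(FOV/2) = 2 * 1687.638 * tan(0.4337143)
swath = 2 * 1687.638 * 0.4631243
swath = 1563.1723 km

1563.1723 km


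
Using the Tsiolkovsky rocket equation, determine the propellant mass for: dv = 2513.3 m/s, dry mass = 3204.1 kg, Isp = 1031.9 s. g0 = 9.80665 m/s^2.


ve = Isp * g0 = 1031.9 * 9.80665 = 10119.482135 m/s
mass ratio = exp(dv/ve) = exp(2513.3/10119.482135) = 1.28192456
m_prop = m_dry * (mr - 1) = 3204.1 * (1.28192456 - 1)
m_prop = 903.3145 kg

903.3145 kg


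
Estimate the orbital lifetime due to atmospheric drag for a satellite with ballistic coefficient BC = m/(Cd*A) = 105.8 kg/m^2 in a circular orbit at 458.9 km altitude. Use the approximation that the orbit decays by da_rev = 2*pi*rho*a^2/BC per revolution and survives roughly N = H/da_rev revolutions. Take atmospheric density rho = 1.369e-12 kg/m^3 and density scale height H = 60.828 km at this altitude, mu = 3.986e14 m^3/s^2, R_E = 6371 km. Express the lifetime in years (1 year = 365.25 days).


a = R_E + alt = 6829.9000 km = 6.8299e+06 m
da_rev = 2*pi*rho*a^2/BC = 2*pi*1.369e-12*(6.8299e+06)^2/105.8 = 3.792507 m per revolution
N = H/da_rev = 60828.0000 m / 3.792507 m = 16038.9967 revolutions
P = 2*pi*sqrt(a^3/mu) = 5617.3662 s
lifetime = N*P = 16038.9967 * 5617.3662 = 9.0096918e+07 s = 1042.7884 days
years = 1042.7884 / 365.25 = 2.8550 years

2.8550 years


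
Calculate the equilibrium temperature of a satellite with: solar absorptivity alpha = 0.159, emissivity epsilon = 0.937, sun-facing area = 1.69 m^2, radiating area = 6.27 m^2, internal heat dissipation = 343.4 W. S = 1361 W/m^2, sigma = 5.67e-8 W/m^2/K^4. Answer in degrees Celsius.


Numerator = alpha*S*A_sun + Q_int = 0.159*1361*1.69 + 343.4 = 709.1143 W
Denominator = eps*sigma*A_rad = 0.937*5.67e-8*6.27 = 3.3311193e-07 W/K^4
T^4 = 2.1287569e+09 K^4
T = 214.7986 K = -58.3514 C

-58.3514 degrees Celsius


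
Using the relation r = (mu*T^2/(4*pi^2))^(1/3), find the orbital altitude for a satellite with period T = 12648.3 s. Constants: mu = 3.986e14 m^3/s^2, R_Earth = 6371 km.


T = 12648.3 s
r = (mu*T^2/(4*pi^2))^(1/3) = (3.986e14 * 12648.3^2 / (4*pi^2))^(1/3)
r = 1.1733132e+07 m = 11733.1320 km
alt = r - R_E = 11733.1320 - 6371 = 5362.1320 km

5362.1320 km


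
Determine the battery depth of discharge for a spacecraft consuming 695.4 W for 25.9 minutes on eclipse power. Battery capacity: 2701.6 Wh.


E_used = P * t / 60 = 695.4 * 25.9 / 60 = 300.1810 Wh
DOD = E_used / E_total * 100 = 300.1810 / 2701.6 * 100
DOD = 11.1112 %

11.1112 %


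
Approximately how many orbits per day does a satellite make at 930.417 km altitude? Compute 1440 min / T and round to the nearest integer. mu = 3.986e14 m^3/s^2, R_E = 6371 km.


r = 7.301417e+06 m
T = 2*pi*sqrt(r^3/mu) = 6209.0042 s = 103.4834 min
revs/day = 1440 / 103.4834 = 13.9153
Rounded: 14 revolutions per day

14 revolutions per day


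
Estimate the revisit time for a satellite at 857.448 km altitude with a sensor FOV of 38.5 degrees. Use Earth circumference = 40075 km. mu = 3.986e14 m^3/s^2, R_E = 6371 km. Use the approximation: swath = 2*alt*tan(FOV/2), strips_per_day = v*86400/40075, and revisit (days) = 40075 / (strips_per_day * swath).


swath = 2*857.448*tan(0.3359759) = 598.8685 km
v = sqrt(mu/r) = 7425.8490 m/s = 7.4258 km/s
strips/day = v*86400/40075 = 7.4258*86400/40075 = 16.0098
coverage/day = strips * swath = 16.0098 * 598.8685 = 9587.7741 km
revisit = 40075 / 9587.7741 = 4.1798 days

4.1798 days


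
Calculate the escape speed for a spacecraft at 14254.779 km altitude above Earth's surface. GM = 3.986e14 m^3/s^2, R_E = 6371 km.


r = 6371.0 + 14254.779 = 20625.7790 km = 2.0625779e+07 m
v_esc = sqrt(2*mu/r) = sqrt(2*3.986e14 / 2.0625779e+07)
v_esc = 6216.9656 m/s = 6.2170 km/s

6.2170 km/s


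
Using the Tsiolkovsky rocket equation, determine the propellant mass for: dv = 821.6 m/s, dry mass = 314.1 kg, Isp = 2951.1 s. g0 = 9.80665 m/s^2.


ve = Isp * g0 = 2951.1 * 9.80665 = 28940.404815 m/s
mass ratio = exp(dv/ve) = exp(821.6/28940.404815) = 1.02879619
m_prop = m_dry * (mr - 1) = 314.1 * (1.02879619 - 1)
m_prop = 9.0449 kg

9.0449 kg


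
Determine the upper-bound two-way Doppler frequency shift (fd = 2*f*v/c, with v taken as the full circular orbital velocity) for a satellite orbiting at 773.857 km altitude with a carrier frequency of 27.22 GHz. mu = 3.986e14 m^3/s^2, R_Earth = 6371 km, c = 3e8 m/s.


r = 7.144857e+06 m
v = sqrt(mu/r) = 7469.1620 m/s (worst-case radial velocity)
f = 27.22 GHz = 2.722e+10 Hz
fd = 2*f*v/c = 2*2.722e+10*7469.1620/3.0e+08
fd = 1.3554039e+06 Hz

1.3554e+06 Hz


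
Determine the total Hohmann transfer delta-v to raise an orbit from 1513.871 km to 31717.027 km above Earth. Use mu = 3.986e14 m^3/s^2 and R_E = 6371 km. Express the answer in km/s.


r1 = 7884.8710 km = 7.884871e+06 m
r2 = 38088.0270 km = 3.8088027e+07 m
dv1 = sqrt(mu/r1)*(sqrt(2*r2/(r1+r2)) - 1) = 2042.2587 m/s
dv2 = sqrt(mu/r2)*(1 - sqrt(2*r1/(r1+r2))) = 1340.3214 m/s
total dv = |dv1| + |dv2| = 2042.2587 + 1340.3214 = 3382.5801 m/s = 3.3826 km/s

3.3826 km/s


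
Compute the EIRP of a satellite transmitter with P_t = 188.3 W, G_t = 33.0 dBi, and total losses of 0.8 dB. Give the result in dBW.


Pt = 188.3 W = 22.7485 dBW
EIRP = Pt_dBW + Gt - losses = 22.7485 + 33.0 - 0.8 = 54.9485 dBW

54.9485 dBW


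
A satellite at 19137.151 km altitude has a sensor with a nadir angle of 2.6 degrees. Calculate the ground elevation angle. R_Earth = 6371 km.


r = R_E + alt = 25508.1510 km
Law of sines in the satellite / Earth-center / ground-point triangle:
  sin(nadir)/R_E = sin(90 + el)/r  =>  cos(el) = (r/R_E)*sin(nadir)
cos(el) = (25508.1510 / 6371.0000) * sin(2.6 deg) = 0.1816239
el = arccos(0.1816239) = 79.5356 deg
(Earth-central angle = 90 - nadir - el = 7.8644 deg)

79.5356 degrees


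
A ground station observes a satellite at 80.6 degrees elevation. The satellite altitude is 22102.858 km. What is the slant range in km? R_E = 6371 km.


h = 22102.858 km, el = 80.6 deg
d = -R_E*sin(el) + sqrt((R_E*sin(el))^2 + 2*R_E*h + h^2)
d = -6371.0000*sin(1.4067) + sqrt((6371.0000*0.9865722)^2 + 2*6371.0000*22102.858 + 22102.858^2)
d = 22169.3875 km

22169.3875 km


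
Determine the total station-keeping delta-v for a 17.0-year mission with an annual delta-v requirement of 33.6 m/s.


dV = rate * years = 33.6 * 17.0
dV = 571.2000 m/s

571.2000 m/s


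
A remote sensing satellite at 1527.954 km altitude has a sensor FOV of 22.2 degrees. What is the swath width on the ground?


FOV = 22.2 deg = 0.3874631 rad
swath = 2 * alt * tan(FOV/2) = 2 * 1527.954 * tan(0.1937315)
swath = 2 * 1527.954 * 0.1961922
swath = 599.5453 km

599.5453 km


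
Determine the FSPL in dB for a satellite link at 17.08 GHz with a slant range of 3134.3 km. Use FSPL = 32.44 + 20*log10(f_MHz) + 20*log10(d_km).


f = 17.08 GHz = 17080.0000 MHz
d = 3134.3 km
FSPL = 32.44 + 20*log10(17080.0000) + 20*log10(3134.3)
FSPL = 32.44 + 84.6498 + 69.9228
FSPL = 187.0126 dB

187.0126 dB


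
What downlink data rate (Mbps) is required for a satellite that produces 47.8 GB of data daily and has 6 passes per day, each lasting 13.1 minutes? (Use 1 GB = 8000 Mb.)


total contact time = 6 * 13.1 * 60 = 4716.0000 s
data = 47.8 GB = 382400.0000 Mb
rate = 382400.0000 / 4716.0000 = 81.0857 Mbps

81.0857 Mbps


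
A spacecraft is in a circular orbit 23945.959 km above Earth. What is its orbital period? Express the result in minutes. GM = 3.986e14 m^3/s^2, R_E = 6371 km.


r = 30316.9590 km = 3.0316959e+07 m
T = 2*pi*sqrt(r^3/mu) = 2*pi*sqrt(2.7864863e+22 / 3.986e14)
T = 52533.9040 s = 875.5651 min

875.5651 minutes


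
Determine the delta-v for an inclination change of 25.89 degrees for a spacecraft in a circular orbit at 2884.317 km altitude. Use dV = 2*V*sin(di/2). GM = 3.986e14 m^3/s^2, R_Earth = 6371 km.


r = 9255.3170 km = 9.255317e+06 m
V = sqrt(mu/r) = 6562.5556 m/s
di = 25.89 deg = 0.4518657 rad
dV = 2*V*sin(di/2) = 2*6562.5556*sin(0.2259329)
dV = 2940.2300 m/s = 2.9402 km/s

2.9402 km/s


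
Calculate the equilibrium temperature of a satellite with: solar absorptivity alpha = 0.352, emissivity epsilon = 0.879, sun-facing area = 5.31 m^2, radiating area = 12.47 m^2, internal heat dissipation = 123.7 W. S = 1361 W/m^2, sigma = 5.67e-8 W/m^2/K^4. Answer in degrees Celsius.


Numerator = alpha*S*A_sun + Q_int = 0.352*1361*5.31 + 123.7 = 2667.5723 W
Denominator = eps*sigma*A_rad = 0.879*5.67e-8*12.47 = 6.2149607e-07 W/K^4
T^4 = 4.2921789e+09 K^4
T = 255.9584 K = -17.1916 C

-17.1916 degrees Celsius
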